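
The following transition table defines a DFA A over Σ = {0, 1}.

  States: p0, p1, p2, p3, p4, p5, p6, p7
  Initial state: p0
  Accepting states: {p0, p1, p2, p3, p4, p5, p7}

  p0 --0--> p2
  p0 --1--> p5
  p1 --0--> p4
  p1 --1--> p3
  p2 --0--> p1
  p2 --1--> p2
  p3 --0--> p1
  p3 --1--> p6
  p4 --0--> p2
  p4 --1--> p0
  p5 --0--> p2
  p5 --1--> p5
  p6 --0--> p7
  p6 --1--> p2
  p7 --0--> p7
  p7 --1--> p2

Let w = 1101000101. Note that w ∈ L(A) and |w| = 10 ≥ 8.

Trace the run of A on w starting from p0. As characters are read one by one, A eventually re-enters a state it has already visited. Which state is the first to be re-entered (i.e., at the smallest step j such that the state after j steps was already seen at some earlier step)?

p5

State sequence: p0 -1-> p5 -1-> p5 -0-> p2 -1-> p2 -0-> p1 -0-> p4 -0-> p2 -1-> p2 -0-> p1 -1-> p3
First repeat at step 2: p5 was already visited.

The earliest repeat is at step j = 2: A is in p5, which it already visited at step i = 1.
Since A has 8 states, any run of length ≥ 8 visits 8+1 states, so by pigeonhole some state repeats within the first 8 steps — that repeat gives the pumpable loop.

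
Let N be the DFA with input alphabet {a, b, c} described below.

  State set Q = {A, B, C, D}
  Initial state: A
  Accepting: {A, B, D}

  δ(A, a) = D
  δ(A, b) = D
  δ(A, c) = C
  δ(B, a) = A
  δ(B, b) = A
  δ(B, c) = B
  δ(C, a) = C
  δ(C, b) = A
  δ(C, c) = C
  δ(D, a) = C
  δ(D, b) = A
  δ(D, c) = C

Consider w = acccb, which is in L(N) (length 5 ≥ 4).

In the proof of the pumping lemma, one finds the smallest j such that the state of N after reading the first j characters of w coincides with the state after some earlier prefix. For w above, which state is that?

State sequence: A -a-> D -c-> C -c-> C -c-> C -b-> A
First repeat at step 3: C was already visited.

The earliest repeat is at step j = 3: N is in C, which it already visited at step i = 2.
With |Q| = 4, pigeonhole forces a state repeat no later than step 4; the substring read between the first and second visits to that state can be pumped.

C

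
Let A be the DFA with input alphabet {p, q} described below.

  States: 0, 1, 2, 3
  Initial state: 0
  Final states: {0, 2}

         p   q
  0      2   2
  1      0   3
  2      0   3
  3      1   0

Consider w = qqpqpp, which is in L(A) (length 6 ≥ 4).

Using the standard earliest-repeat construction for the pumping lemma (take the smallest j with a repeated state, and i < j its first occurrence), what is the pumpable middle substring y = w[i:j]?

Run of A on w = q q p q p p:
  step 0: 0  (start)
  step 1: 2  (read q: 0→2)
  step 2: 3  (read q: 2→3)
  step 3: 1  (read p: 3→1)
  step 4: 3  (read q: 1→3)   ← first repeat (3 seen earlier)
  step 5: 1  (read p: 3→1)
  step 6: 0  (read p: 1→0)

So i = 2, j = 4, giving x = w[0:2] = qq, y = w[2:4] = pq, z = w[4:6] = pp.
Check: |xy| = 4 ≤ 4 and |y| = 2 ≥ 1. Reading y takes A from 3 back to 3, so every xyⁱz is accepted.
Since A has 4 states, any run of length ≥ 4 visits 4+1 states, so by pigeonhole some state repeats within the first 4 steps — that repeat gives the pumpable loop.

pq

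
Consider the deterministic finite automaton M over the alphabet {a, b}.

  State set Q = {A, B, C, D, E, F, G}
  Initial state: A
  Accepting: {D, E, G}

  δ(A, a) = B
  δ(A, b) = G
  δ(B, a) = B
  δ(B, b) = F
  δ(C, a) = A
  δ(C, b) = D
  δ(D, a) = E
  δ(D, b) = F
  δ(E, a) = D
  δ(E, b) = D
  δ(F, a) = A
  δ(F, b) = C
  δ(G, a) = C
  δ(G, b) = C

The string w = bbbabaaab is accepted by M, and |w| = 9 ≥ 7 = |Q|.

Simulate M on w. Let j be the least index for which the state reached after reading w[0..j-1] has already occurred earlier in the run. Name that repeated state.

D

Run of M on w = b b b a b a a a b:
  step 0: A  (start)
  step 1: G  (read b: A→G)
  step 2: C  (read b: G→C)
  step 3: D  (read b: C→D)
  step 4: E  (read a: D→E)
  step 5: D  (read b: E→D)   ← first repeat (D seen earlier)
  step 6: E  (read a: D→E)
  step 7: D  (read a: E→D)
  step 8: E  (read a: D→E)
  step 9: D  (read b: E→D)

The earliest repeat is at step j = 5: M is in D, which it already visited at step i = 3.
The DFA has 7 states, so the proof of the pumping lemma guarantees a repeated state among the first 7+1 visited; the segment between the two visits is the pumpable y.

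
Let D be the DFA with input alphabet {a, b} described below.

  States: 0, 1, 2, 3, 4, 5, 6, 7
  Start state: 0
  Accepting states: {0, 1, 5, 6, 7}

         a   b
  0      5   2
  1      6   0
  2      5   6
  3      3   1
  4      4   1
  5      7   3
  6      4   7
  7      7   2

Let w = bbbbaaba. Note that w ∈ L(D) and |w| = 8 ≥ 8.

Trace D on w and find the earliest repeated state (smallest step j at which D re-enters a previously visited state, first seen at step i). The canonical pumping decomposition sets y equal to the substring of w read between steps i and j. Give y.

bbb

Run of D on w = b b b b a a b a:
  step 0: 0  (start)
  step 1: 2  (read b: 0→2)
  step 2: 6  (read b: 2→6)
  step 3: 7  (read b: 6→7)
  step 4: 2  (read b: 7→2)   ← first repeat (2 seen earlier)
  step 5: 5  (read a: 2→5)
  step 6: 7  (read a: 5→7)
  step 7: 2  (read b: 7→2)
  step 8: 5  (read a: 2→5)

So i = 1, j = 4, giving x = w[0:1] = b, y = w[1:4] = bbb, z = w[4:8] = aaba.
Check: |xy| = 4 ≤ 8 and |y| = 3 ≥ 1. Reading y takes D from 2 back to 2, so every xyⁱz is accepted.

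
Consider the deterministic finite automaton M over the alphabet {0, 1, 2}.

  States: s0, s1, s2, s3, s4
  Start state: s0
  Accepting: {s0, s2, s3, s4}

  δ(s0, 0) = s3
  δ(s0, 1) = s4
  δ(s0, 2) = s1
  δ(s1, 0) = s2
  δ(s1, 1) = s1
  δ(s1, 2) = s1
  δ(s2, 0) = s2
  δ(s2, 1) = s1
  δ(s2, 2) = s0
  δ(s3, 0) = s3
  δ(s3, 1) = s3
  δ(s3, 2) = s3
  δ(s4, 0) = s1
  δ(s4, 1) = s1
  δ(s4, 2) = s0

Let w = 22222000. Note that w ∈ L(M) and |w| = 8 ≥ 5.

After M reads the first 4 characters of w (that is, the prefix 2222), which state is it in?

s1

State sequence: s0 -2-> s1 -2-> s1 -2-> s1 -2-> s1

After reading 4 characters, M is in state s1.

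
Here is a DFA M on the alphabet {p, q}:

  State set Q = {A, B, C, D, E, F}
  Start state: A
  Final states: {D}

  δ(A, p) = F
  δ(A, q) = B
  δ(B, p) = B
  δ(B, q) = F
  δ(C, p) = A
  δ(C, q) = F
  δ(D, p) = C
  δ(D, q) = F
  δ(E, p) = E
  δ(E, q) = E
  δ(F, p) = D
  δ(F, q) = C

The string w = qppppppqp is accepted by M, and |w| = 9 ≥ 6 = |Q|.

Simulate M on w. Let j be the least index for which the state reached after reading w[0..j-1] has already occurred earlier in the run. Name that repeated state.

State sequence: A -q-> B -p-> B -p-> B -p-> B -p-> B -p-> B -p-> B -q-> F -p-> D
First repeat at step 2: B was already visited.

The earliest repeat is at step j = 2: M is in B, which it already visited at step i = 1.
Pumping length from the standard proof: p = 6 (the number of states). The repeated state found above gives |xy| = j ≤ 6 and |y| = j − i ≥ 1.

B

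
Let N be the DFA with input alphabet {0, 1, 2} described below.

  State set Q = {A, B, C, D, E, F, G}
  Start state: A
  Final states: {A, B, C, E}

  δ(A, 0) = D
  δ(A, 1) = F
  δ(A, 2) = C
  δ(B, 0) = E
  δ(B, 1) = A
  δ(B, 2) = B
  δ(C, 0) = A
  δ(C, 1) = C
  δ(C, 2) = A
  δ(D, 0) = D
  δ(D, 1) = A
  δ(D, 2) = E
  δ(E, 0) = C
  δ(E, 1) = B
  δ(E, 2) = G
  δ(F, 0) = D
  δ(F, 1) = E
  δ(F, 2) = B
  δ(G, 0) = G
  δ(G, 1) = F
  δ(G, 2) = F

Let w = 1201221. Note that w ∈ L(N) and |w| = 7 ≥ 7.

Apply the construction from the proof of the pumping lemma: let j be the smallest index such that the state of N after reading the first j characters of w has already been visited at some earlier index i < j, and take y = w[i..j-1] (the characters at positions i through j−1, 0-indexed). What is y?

01

Run of N on w = 1 2 0 1 2 2 1:
  step 0: A  (start)
  step 1: F  (read 1: A→F)
  step 2: B  (read 2: F→B)
  step 3: E  (read 0: B→E)
  step 4: B  (read 1: E→B)   ← first repeat (B seen earlier)
  step 5: B  (read 2: B→B)
  step 6: B  (read 2: B→B)
  step 7: A  (read 1: B→A)

So i = 2, j = 4, giving x = w[0:2] = 12, y = w[2:4] = 01, z = w[4:7] = 221.
Check: |xy| = 4 ≤ 7 and |y| = 2 ≥ 1. Reading y takes N from B back to B, so every xyⁱz is accepted.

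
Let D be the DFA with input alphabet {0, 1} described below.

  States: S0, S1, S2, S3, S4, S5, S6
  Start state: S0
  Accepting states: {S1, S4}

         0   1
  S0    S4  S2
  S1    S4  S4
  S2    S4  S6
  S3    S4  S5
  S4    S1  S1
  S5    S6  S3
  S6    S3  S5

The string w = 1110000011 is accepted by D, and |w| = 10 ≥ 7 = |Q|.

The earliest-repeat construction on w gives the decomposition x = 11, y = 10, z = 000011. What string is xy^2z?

111010000011

xy^2z = 11·10·10·000011 = 111010000011.
Reading y = 10 takes D from S6 back to S6, so after x·y·y the machine is still in S6, and z then leads to the accepting state S4. Hence 111010000011 ∈ L(D).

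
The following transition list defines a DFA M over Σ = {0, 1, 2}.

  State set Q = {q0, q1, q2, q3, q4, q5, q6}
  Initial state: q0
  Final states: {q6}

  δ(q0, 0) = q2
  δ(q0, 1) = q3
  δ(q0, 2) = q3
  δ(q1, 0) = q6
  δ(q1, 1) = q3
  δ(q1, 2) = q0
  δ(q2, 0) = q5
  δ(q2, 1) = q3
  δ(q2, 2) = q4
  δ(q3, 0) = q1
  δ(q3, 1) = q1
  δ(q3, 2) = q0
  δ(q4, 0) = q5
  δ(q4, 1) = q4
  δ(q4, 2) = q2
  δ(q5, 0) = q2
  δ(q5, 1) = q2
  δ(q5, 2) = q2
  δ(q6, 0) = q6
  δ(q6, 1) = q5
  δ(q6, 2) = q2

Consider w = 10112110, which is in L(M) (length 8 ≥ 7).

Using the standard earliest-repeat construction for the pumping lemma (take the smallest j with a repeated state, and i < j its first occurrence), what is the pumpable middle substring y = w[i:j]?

01

State sequence: q0 -1-> q3 -0-> q1 -1-> q3 -1-> q1 -2-> q0 -1-> q3 -1-> q1 -0-> q6
First repeat at step 3: q3 was already visited.

So i = 1, j = 3, giving x = w[0:1] = 1, y = w[1:3] = 01, z = w[3:8] = 12110.
Check: |xy| = 3 ≤ 7 and |y| = 2 ≥ 1. Reading y takes M from q3 back to q3, so every xyⁱz is accepted.
The DFA has 7 states, so the proof of the pumping lemma guarantees a repeated state among the first 7+1 visited; the segment between the two visits is the pumpable y.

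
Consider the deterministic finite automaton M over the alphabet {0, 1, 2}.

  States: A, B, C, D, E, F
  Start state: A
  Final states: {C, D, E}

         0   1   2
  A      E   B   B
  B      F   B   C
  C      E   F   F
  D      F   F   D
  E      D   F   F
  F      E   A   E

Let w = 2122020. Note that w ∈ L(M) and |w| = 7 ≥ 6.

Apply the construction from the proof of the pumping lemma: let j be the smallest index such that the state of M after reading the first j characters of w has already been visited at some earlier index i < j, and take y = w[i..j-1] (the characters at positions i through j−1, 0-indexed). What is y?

1

State sequence: A -2-> B -1-> B -2-> C -2-> F -0-> E -2-> F -0-> E
First repeat at step 2: B was already visited.

So i = 1, j = 2, giving x = w[0:1] = 2, y = w[1:2] = 1, z = w[2:7] = 22020.
Check: |xy| = 2 ≤ 6 and |y| = 1 ≥ 1. Reading y takes M from B back to B, so every xyⁱz is accepted.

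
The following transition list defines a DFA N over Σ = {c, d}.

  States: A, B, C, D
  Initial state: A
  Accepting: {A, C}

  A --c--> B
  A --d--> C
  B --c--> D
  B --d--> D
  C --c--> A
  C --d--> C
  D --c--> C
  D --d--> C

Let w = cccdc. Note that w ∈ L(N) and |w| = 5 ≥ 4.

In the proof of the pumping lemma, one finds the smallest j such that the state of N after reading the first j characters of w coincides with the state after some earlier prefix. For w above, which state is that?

C

State sequence: A -c-> B -c-> D -c-> C -d-> C -c-> A
First repeat at step 4: C was already visited.

The earliest repeat is at step j = 4: N is in C, which it already visited at step i = 3.
The DFA has 4 states, so the proof of the pumping lemma guarantees a repeated state among the first 4+1 visited; the segment between the two visits is the pumpable y.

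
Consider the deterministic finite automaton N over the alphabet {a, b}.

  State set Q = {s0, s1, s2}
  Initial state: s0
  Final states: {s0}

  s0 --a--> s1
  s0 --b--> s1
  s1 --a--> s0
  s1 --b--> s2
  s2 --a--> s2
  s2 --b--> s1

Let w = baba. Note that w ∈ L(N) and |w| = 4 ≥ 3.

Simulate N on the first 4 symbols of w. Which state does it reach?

s0

State sequence: s0 -b-> s1 -a-> s0 -b-> s1 -a-> s0

After reading 4 characters, N is in state s0.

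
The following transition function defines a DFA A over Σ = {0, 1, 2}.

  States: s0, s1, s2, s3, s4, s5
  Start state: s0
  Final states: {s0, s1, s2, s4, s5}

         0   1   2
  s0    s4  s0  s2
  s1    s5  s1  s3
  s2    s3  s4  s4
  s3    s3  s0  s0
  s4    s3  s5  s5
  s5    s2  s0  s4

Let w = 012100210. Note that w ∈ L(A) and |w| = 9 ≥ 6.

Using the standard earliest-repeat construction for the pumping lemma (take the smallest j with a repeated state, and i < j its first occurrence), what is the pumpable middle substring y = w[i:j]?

State sequence: s0 -0-> s4 -1-> s5 -2-> s4 -1-> s5 -0-> s2 -0-> s3 -2-> s0 -1-> s0 -0-> s4
First repeat at step 3: s4 was already visited.

So i = 1, j = 3, giving x = w[0:1] = 0, y = w[1:3] = 12, z = w[3:9] = 100210.
Check: |xy| = 3 ≤ 6 and |y| = 2 ≥ 1. Reading y takes A from s4 back to s4, so every xyⁱz is accepted.
With |Q| = 6, pigeonhole forces a state repeat no later than step 6; the substring read between the first and second visits to that state can be pumped.

12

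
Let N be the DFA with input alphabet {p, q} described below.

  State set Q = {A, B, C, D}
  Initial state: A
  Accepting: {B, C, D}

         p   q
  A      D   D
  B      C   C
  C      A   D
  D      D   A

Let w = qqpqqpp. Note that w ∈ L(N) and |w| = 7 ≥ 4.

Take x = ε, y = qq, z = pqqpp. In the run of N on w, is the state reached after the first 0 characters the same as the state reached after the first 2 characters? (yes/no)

Run of N on the first 2 characters of w = q q:
  step 0: A  (start)
  step 1: D  (read q: A→D)
  step 2: A  (read q: D→A)

After x (step 0): A. After xy (step 2): A.
They match, so y = qq drives N around a cycle from A back to itself; pumping y any number of times keeps N in A before reading z, and xyⁱz ∈ L(N) for every i ≥ 0.

yes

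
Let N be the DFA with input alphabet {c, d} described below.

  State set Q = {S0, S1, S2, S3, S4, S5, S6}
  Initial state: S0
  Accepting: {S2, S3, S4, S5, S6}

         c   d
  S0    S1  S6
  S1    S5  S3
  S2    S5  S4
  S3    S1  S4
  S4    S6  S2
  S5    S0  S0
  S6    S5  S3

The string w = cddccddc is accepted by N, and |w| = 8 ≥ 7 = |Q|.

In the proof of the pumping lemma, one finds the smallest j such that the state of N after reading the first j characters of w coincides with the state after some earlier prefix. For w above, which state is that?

State sequence: S0 -c-> S1 -d-> S3 -d-> S4 -c-> S6 -c-> S5 -d-> S0 -d-> S6 -c-> S5
First repeat at step 6: S0 was already visited.

The earliest repeat is at step j = 6: N is in S0, which it already visited at step i = 0.
With |Q| = 7, pigeonhole forces a state repeat no later than step 7; the substring read between the first and second visits to that state can be pumped.

S0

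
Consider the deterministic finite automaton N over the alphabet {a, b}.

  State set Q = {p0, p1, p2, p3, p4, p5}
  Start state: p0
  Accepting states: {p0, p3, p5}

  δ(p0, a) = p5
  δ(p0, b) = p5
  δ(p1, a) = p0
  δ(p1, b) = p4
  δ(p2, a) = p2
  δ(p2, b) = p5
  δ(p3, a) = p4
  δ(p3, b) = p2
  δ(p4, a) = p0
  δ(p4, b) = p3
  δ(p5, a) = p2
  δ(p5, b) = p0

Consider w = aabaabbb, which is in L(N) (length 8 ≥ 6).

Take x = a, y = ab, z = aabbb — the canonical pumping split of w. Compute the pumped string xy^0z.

xy⁰z = xz = a·aabbb = aaabbb.
Reading y = ab takes N from p5 back to p5, so after x the machine is still in p5, and z then leads to the accepting state p5. Hence aaabbb ∈ L(N).

aaabbb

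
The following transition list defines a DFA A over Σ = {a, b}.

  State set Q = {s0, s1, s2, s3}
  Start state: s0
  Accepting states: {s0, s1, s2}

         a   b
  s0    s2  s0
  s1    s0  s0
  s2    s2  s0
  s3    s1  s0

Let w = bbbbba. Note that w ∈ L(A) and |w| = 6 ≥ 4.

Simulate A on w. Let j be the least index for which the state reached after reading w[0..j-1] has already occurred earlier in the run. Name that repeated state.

State sequence: s0 -b-> s0 -b-> s0 -b-> s0 -b-> s0 -b-> s0 -a-> s2
First repeat at step 1: s0 was already visited.

The earliest repeat is at step j = 1: A is in s0, which it already visited at step i = 0.
Since A has 4 states, any run of length ≥ 4 visits 4+1 states, so by pigeonhole some state repeats within the first 4 steps — that repeat gives the pumpable loop.

s0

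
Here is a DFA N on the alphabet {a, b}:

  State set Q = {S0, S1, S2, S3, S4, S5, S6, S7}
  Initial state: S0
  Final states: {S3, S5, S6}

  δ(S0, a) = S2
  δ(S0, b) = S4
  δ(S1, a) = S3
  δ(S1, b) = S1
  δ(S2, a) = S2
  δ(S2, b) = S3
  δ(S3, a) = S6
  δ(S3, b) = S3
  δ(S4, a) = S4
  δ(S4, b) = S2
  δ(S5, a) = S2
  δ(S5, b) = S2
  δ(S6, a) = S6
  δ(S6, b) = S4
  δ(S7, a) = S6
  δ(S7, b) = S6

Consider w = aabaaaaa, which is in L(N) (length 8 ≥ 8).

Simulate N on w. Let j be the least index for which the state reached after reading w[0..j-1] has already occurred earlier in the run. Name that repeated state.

S2

Run of N on w = a a b a a a a a:
  step 0: S0  (start)
  step 1: S2  (read a: S0→S2)
  step 2: S2  (read a: S2→S2)   ← first repeat (S2 seen earlier)
  step 3: S3  (read b: S2→S3)
  step 4: S6  (read a: S3→S6)
  step 5: S6  (read a: S6→S6)
  step 6: S6  (read a: S6→S6)
  step 7: S6  (read a: S6→S6)
  step 8: S6  (read a: S6→S6)

The earliest repeat is at step j = 2: N is in S2, which it already visited at step i = 1.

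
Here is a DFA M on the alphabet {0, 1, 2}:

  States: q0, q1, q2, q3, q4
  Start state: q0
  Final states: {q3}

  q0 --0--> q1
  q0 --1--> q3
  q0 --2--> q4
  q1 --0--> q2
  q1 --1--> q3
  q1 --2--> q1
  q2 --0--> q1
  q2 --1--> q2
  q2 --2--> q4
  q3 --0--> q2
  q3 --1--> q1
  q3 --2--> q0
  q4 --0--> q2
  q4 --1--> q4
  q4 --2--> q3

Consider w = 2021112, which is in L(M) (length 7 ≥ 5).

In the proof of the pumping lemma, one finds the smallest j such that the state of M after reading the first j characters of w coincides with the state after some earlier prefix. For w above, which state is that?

State sequence: q0 -2-> q4 -0-> q2 -2-> q4 -1-> q4 -1-> q4 -1-> q4 -2-> q3
First repeat at step 3: q4 was already visited.

The earliest repeat is at step j = 3: M is in q4, which it already visited at step i = 1.

q4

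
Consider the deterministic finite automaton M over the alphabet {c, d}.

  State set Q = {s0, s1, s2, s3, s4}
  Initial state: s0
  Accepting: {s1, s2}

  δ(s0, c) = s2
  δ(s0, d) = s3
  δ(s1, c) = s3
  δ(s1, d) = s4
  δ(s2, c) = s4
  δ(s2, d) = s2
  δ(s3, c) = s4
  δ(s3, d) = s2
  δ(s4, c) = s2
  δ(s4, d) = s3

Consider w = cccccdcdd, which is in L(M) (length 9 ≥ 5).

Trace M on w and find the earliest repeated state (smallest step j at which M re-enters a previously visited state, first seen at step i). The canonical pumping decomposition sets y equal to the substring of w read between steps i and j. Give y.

cc

State sequence: s0 -c-> s2 -c-> s4 -c-> s2 -c-> s4 -c-> s2 -d-> s2 -c-> s4 -d-> s3 -d-> s2
First repeat at step 3: s2 was already visited.

So i = 1, j = 3, giving x = w[0:1] = c, y = w[1:3] = cc, z = w[3:9] = ccdcdd.
Check: |xy| = 3 ≤ 5 and |y| = 2 ≥ 1. Reading y takes M from s2 back to s2, so every xyⁱz is accepted.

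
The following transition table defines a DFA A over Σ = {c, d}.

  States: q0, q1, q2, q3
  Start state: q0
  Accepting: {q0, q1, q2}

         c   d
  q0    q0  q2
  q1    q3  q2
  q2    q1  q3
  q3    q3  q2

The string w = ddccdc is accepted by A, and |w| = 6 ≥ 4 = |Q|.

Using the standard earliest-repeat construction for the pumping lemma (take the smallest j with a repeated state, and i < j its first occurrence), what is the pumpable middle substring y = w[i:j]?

c

State sequence: q0 -d-> q2 -d-> q3 -c-> q3 -c-> q3 -d-> q2 -c-> q1
First repeat at step 3: q3 was already visited.

So i = 2, j = 3, giving x = w[0:2] = dd, y = w[2:3] = c, z = w[3:6] = cdc.
Check: |xy| = 3 ≤ 4 and |y| = 1 ≥ 1. Reading y takes A from q3 back to q3, so every xyⁱz is accepted.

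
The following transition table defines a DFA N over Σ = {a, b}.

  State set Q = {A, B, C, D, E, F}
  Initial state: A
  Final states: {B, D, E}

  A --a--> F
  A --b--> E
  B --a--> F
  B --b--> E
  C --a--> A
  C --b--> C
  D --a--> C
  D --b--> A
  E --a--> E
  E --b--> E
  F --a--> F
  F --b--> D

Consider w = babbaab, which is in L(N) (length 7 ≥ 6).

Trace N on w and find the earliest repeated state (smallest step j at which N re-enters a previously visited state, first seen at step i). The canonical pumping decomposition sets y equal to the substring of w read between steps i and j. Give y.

a

State sequence: A -b-> E -a-> E -b-> E -b-> E -a-> E -a-> E -b-> E
First repeat at step 2: E was already visited.

So i = 1, j = 2, giving x = w[0:1] = b, y = w[1:2] = a, z = w[2:7] = bbaab.
Check: |xy| = 2 ≤ 6 and |y| = 1 ≥ 1. Reading y takes N from E back to E, so every xyⁱz is accepted.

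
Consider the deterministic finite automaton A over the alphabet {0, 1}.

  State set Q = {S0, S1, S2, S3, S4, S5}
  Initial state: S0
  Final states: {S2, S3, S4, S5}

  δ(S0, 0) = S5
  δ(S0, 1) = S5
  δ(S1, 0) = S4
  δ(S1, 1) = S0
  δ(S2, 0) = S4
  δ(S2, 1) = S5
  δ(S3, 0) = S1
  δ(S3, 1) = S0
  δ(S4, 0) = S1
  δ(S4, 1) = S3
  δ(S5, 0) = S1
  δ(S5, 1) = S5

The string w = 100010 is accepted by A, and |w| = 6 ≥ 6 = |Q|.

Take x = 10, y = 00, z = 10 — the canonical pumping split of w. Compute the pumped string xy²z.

10000010

xy^2z = 10·00·00·10 = 10000010.
Reading y = 00 takes A from S1 back to S1, so after x·y·y the machine is still in S1, and z then leads to the accepting state S5. Hence 10000010 ∈ L(A).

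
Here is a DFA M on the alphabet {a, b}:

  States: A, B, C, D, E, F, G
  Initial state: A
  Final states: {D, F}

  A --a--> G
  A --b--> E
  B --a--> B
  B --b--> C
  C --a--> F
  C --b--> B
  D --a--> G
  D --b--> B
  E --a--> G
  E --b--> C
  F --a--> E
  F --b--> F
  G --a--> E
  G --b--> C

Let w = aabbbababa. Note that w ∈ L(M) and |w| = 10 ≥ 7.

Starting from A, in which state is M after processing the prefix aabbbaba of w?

State sequence: A -a-> G -a-> E -b-> C -b-> B -b-> C -a-> F -b-> F -a-> E

After reading 8 characters, M is in state E.

E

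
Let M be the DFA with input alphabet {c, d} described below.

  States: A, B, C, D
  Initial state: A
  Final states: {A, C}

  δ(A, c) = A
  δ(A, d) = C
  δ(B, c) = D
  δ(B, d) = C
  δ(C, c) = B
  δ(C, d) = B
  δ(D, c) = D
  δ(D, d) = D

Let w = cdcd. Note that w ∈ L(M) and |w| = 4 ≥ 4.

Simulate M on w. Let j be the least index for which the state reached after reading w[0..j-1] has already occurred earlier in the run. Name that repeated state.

Run of M on w = c d c d:
  step 0: A  (start)
  step 1: A  (read c: A→A)   ← first repeat (A seen earlier)
  step 2: C  (read d: A→C)
  step 3: B  (read c: C→B)
  step 4: C  (read d: B→C)

The earliest repeat is at step j = 1: M is in A, which it already visited at step i = 0.
Since M has 4 states, any run of length ≥ 4 visits 4+1 states, so by pigeonhole some state repeats within the first 4 steps — that repeat gives the pumpable loop.

A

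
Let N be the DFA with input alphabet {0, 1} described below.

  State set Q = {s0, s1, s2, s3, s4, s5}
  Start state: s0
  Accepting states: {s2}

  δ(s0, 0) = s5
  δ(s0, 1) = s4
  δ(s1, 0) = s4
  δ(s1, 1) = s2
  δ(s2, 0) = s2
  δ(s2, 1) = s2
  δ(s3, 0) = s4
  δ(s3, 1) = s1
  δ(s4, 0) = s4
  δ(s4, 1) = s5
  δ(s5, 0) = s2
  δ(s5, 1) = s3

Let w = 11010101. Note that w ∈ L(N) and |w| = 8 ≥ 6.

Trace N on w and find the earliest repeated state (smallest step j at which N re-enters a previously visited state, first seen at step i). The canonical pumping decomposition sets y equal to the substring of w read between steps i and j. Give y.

1

Run of N on w = 1 1 0 1 0 1 0 1:
  step 0: s0  (start)
  step 1: s4  (read 1: s0→s4)
  step 2: s5  (read 1: s4→s5)
  step 3: s2  (read 0: s5→s2)
  step 4: s2  (read 1: s2→s2)   ← first repeat (s2 seen earlier)
  step 5: s2  (read 0: s2→s2)
  step 6: s2  (read 1: s2→s2)
  step 7: s2  (read 0: s2→s2)
  step 8: s2  (read 1: s2→s2)

So i = 3, j = 4, giving x = w[0:3] = 110, y = w[3:4] = 1, z = w[4:8] = 0101.
Check: |xy| = 4 ≤ 6 and |y| = 1 ≥ 1. Reading y takes N from s2 back to s2, so every xyⁱz is accepted.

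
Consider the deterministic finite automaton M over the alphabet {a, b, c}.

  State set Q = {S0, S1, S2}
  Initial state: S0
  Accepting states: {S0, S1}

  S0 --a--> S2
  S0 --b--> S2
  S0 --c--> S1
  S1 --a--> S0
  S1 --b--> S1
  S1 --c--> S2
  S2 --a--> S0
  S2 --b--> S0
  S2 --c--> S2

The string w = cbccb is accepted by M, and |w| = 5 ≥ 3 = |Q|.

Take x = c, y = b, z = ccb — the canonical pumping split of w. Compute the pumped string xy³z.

cbbbccb

xy^3z = c·b·b·b·ccb = cbbbccb.
Reading y = b takes M from S1 back to S1, so after x·y·y·y the machine is still in S1, and z then leads to the accepting state S0. Hence cbbbccb ∈ L(M).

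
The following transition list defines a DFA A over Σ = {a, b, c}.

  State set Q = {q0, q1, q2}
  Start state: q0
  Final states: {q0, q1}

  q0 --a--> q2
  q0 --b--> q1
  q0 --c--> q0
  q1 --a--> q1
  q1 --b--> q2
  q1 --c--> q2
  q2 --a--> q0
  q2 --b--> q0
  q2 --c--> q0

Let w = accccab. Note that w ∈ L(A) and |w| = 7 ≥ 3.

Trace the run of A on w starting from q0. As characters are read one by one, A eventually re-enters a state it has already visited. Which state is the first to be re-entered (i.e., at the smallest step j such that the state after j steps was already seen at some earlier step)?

Run of A on w = a c c c c a b:
  step 0: q0  (start)
  step 1: q2  (read a: q0→q2)
  step 2: q0  (read c: q2→q0)   ← first repeat (q0 seen earlier)
  step 3: q0  (read c: q0→q0)
  step 4: q0  (read c: q0→q0)
  step 5: q0  (read c: q0→q0)
  step 6: q2  (read a: q0→q2)
  step 7: q0  (read b: q2→q0)

The earliest repeat is at step j = 2: A is in q0, which it already visited at step i = 0.
With |Q| = 3, pigeonhole forces a state repeat no later than step 3; the substring read between the first and second visits to that state can be pumped.

q0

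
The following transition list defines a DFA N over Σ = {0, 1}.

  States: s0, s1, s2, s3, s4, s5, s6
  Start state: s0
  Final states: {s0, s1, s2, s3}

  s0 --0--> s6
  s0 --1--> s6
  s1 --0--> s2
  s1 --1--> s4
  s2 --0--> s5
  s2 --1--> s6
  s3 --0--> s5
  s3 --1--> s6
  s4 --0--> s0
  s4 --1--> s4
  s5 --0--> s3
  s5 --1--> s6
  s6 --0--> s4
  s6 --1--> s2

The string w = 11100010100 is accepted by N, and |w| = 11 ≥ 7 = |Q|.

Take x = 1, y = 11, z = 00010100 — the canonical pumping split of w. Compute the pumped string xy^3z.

111111100010100

xy^3z = 1·11·11·11·00010100 = 111111100010100.
Reading y = 11 takes N from s6 back to s6, so after x·y·y·y the machine is still in s6, and z then leads to the accepting state s0. Hence 111111100010100 ∈ L(N).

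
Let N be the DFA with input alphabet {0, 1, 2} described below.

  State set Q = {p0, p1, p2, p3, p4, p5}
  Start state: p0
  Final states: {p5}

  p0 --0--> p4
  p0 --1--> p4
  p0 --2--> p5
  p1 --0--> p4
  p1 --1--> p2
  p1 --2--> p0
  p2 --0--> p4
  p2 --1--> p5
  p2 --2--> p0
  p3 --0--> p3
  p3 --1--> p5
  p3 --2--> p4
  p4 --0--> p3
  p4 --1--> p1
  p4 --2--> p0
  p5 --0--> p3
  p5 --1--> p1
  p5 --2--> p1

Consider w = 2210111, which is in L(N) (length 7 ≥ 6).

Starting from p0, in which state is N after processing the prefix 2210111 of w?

State sequence: p0 -2-> p5 -2-> p1 -1-> p2 -0-> p4 -1-> p1 -1-> p2 -1-> p5

After reading 7 characters, N is in state p5.
(This kind of state-tracing is the core of the pumping-lemma construction: with 6 states, pigeonhole forces a repeat within the first 6 steps.)

p5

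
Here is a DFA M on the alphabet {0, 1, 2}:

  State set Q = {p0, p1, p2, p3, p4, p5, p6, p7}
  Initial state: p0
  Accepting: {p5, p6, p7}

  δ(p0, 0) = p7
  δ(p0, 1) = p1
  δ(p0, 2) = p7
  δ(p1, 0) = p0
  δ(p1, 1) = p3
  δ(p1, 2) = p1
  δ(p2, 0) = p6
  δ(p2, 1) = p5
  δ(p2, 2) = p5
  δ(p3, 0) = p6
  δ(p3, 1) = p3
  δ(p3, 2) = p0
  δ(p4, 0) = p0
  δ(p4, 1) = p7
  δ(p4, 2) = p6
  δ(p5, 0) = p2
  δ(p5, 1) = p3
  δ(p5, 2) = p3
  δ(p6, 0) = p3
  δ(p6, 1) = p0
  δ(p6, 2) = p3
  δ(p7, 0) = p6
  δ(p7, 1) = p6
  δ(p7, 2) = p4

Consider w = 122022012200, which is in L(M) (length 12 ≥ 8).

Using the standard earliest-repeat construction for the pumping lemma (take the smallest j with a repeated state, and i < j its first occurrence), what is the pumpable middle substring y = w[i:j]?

State sequence: p0 -1-> p1 -2-> p1 -2-> p1 -0-> p0 -2-> p7 -2-> p4 -0-> p0 -1-> p1 -2-> p1 -2-> p1 -0-> p0 -0-> p7
First repeat at step 2: p1 was already visited.

So i = 1, j = 2, giving x = w[0:1] = 1, y = w[1:2] = 2, z = w[2:12] = 2022012200.
Check: |xy| = 2 ≤ 8 and |y| = 1 ≥ 1. Reading y takes M from p1 back to p1, so every xyⁱz is accepted.

2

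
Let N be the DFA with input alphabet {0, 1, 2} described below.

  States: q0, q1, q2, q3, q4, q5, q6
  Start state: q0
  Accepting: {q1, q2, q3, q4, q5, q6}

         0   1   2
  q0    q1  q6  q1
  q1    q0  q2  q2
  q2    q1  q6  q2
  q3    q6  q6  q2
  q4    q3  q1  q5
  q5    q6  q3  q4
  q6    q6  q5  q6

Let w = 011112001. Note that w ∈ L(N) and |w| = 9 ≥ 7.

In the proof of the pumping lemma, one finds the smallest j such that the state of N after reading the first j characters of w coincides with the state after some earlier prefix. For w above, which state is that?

Run of N on w = 0 1 1 1 1 2 0 0 1:
  step 0: q0  (start)
  step 1: q1  (read 0: q0→q1)
  step 2: q2  (read 1: q1→q2)
  step 3: q6  (read 1: q2→q6)
  step 4: q5  (read 1: q6→q5)
  step 5: q3  (read 1: q5→q3)
  step 6: q2  (read 2: q3→q2)   ← first repeat (q2 seen earlier)
  step 7: q1  (read 0: q2→q1)
  step 8: q0  (read 0: q1→q0)
  step 9: q6  (read 1: q0→q6)

The earliest repeat is at step j = 6: N is in q2, which it already visited at step i = 2.

q2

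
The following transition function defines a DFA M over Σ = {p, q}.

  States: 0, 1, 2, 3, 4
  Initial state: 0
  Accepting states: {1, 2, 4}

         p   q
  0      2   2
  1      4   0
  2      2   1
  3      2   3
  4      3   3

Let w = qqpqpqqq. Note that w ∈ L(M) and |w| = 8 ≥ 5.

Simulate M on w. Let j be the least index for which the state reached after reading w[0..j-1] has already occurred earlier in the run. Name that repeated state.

2

State sequence: 0 -q-> 2 -q-> 1 -p-> 4 -q-> 3 -p-> 2 -q-> 1 -q-> 0 -q-> 2
First repeat at step 5: 2 was already visited.

The earliest repeat is at step j = 5: M is in 2, which it already visited at step i = 1.
Pumping length from the standard proof: p = 5 (the number of states). The repeated state found above gives |xy| = j ≤ 5 and |y| = j − i ≥ 1.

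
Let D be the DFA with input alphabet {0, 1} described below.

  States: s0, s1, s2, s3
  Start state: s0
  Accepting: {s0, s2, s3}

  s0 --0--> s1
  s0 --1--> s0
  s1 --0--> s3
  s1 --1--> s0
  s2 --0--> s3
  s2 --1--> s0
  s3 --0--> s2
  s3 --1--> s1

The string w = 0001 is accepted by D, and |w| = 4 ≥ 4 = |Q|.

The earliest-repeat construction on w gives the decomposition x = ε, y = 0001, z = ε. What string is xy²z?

xy^2z = ε·0001·0001·ε = 00010001.
Reading y = 0001 takes D from s0 back to s0, so after x·y·y the machine is still in s0, and z then leads to the accepting state s0. Hence 00010001 ∈ L(D).

00010001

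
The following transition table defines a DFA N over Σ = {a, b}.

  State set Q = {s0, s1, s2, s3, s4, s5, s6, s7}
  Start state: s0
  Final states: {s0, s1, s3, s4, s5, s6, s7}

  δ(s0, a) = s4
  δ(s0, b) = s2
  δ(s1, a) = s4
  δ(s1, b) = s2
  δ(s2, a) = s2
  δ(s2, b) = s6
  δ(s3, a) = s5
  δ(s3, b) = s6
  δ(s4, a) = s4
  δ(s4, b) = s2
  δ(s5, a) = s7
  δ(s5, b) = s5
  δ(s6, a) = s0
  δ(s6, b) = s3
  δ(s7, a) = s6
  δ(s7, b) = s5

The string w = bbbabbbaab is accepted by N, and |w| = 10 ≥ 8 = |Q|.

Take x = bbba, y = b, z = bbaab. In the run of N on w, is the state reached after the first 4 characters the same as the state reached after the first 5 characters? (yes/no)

Run of N on the first 5 characters of w = b b b a b:
  step 0: s0  (start)
  step 1: s2  (read b: s0→s2)
  step 2: s6  (read b: s2→s6)
  step 3: s3  (read b: s6→s3)
  step 4: s5  (read a: s3→s5)
  step 5: s5  (read b: s5→s5)

After x (step 4): s5. After xy (step 5): s5.
They match, so y = b drives N around a cycle from s5 back to itself; pumping y any number of times keeps N in s5 before reading z, and xyⁱz ∈ L(N) for every i ≥ 0.

yes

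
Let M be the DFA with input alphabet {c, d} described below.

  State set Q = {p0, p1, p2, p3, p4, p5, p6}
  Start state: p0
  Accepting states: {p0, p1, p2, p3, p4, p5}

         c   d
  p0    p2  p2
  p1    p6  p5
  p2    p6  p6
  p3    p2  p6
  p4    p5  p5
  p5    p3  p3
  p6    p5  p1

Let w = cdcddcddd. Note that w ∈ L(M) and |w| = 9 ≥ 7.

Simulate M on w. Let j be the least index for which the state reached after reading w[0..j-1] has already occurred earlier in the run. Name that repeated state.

Run of M on w = c d c d d c d d d:
  step 0: p0  (start)
  step 1: p2  (read c: p0→p2)
  step 2: p6  (read d: p2→p6)
  step 3: p5  (read c: p6→p5)
  step 4: p3  (read d: p5→p3)
  step 5: p6  (read d: p3→p6)   ← first repeat (p6 seen earlier)
  step 6: p5  (read c: p6→p5)
  step 7: p3  (read d: p5→p3)
  step 8: p6  (read d: p3→p6)
  step 9: p1  (read d: p6→p1)

The earliest repeat is at step j = 5: M is in p6, which it already visited at step i = 2.
Pumping length from the standard proof: p = 7 (the number of states). The repeated state found above gives |xy| = j ≤ 7 and |y| = j − i ≥ 1.

p6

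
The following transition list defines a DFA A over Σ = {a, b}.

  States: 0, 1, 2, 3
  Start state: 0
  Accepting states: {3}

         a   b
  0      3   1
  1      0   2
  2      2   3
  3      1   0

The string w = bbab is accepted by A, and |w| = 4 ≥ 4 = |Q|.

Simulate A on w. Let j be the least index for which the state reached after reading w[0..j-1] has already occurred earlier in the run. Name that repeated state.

Run of A on w = b b a b:
  step 0: 0  (start)
  step 1: 1  (read b: 0→1)
  step 2: 2  (read b: 1→2)
  step 3: 2  (read a: 2→2)   ← first repeat (2 seen earlier)
  step 4: 3  (read b: 2→3)

The earliest repeat is at step j = 3: A is in 2, which it already visited at step i = 2.

2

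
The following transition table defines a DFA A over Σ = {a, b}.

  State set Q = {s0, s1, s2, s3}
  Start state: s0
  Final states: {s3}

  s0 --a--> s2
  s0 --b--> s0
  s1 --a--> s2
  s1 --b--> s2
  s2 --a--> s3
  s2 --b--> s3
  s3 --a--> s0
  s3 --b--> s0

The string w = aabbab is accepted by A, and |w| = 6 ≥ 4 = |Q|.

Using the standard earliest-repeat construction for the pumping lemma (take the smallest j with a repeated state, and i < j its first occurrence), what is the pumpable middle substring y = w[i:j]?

Run of A on w = a a b b a b:
  step 0: s0  (start)
  step 1: s2  (read a: s0→s2)
  step 2: s3  (read a: s2→s3)
  step 3: s0  (read b: s3→s0)   ← first repeat (s0 seen earlier)
  step 4: s0  (read b: s0→s0)
  step 5: s2  (read a: s0→s2)
  step 6: s3  (read b: s2→s3)

So i = 0, j = 3, giving x = w[0:0] = ε, y = w[0:3] = aab, z = w[3:6] = bab.
Check: |xy| = 3 ≤ 4 and |y| = 3 ≥ 1. Reading y takes A from s0 back to s0, so every xyⁱz is accepted.

aab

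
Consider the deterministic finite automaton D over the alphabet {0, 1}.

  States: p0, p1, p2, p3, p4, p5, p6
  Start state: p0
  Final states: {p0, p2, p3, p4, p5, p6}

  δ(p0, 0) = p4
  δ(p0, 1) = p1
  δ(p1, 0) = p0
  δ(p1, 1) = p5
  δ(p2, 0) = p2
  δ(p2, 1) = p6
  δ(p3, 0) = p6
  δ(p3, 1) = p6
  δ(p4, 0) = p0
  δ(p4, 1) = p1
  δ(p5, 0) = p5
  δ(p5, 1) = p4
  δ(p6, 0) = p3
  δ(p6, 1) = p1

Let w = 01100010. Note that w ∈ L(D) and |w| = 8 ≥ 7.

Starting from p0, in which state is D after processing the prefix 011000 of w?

Run of D on the first 6 characters of w = 0 1 1 0 0 0:
  step 0: p0  (start)
  step 1: p4  (read 0: p0→p4)
  step 2: p1  (read 1: p4→p1)
  step 3: p5  (read 1: p1→p5)
  step 4: p5  (read 0: p5→p5)
  step 5: p5  (read 0: p5→p5)
  step 6: p5  (read 0: p5→p5)

After reading 6 characters, D is in state p5.

p5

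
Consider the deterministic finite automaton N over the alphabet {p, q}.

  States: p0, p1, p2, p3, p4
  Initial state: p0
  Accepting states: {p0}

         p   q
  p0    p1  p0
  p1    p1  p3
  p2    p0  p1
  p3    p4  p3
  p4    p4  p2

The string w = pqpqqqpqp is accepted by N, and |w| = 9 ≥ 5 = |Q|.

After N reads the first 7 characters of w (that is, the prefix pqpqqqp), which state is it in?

p4

Run of N on the first 7 characters of w = p q p q q q p:
  step 0: p0  (start)
  step 1: p1  (read p: p0→p1)
  step 2: p3  (read q: p1→p3)
  step 3: p4  (read p: p3→p4)
  step 4: p2  (read q: p4→p2)
  step 5: p1  (read q: p2→p1)
  step 6: p3  (read q: p1→p3)
  step 7: p4  (read p: p3→p4)

After reading 7 characters, N is in state p4.
(This kind of state-tracing is the core of the pumping-lemma construction: with 5 states, pigeonhole forces a repeat within the first 5 steps.)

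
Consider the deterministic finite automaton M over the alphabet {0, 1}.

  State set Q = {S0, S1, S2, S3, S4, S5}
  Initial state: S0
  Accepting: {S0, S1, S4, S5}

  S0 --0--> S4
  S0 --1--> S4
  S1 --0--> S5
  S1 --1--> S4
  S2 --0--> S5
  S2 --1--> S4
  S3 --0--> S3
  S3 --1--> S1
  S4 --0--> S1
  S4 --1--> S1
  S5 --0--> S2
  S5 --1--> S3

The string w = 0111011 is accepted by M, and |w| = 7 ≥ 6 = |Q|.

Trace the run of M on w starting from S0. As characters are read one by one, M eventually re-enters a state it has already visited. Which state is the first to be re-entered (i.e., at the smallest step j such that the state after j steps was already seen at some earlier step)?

Run of M on w = 0 1 1 1 0 1 1:
  step 0: S0  (start)
  step 1: S4  (read 0: S0→S4)
  step 2: S1  (read 1: S4→S1)
  step 3: S4  (read 1: S1→S4)   ← first repeat (S4 seen earlier)
  step 4: S1  (read 1: S4→S1)
  step 5: S5  (read 0: S1→S5)
  step 6: S3  (read 1: S5→S3)
  step 7: S1  (read 1: S3→S1)

The earliest repeat is at step j = 3: M is in S4, which it already visited at step i = 1.
With |Q| = 6, pigeonhole forces a state repeat no later than step 6; the substring read between the first and second visits to that state can be pumped.

S4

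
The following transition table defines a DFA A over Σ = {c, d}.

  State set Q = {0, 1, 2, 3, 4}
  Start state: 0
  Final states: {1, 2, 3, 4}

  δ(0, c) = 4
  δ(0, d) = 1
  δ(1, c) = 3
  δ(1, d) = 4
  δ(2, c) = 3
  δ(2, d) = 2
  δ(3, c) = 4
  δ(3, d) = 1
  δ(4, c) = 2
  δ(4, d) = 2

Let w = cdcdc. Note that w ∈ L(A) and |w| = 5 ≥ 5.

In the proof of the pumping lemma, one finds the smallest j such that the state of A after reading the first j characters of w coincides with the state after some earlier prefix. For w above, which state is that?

3

State sequence: 0 -c-> 4 -d-> 2 -c-> 3 -d-> 1 -c-> 3
First repeat at step 5: 3 was already visited.

The earliest repeat is at step j = 5: A is in 3, which it already visited at step i = 3.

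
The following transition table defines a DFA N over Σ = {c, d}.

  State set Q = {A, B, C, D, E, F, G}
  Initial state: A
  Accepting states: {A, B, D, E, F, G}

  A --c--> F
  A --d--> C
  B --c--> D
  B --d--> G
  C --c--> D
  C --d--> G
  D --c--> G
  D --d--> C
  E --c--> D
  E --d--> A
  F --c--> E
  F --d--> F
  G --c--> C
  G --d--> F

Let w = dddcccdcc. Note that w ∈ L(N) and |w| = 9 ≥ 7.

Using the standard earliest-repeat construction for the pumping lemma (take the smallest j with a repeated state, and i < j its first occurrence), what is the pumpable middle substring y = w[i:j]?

Run of N on w = d d d c c c d c c:
  step 0: A  (start)
  step 1: C  (read d: A→C)
  step 2: G  (read d: C→G)
  step 3: F  (read d: G→F)
  step 4: E  (read c: F→E)
  step 5: D  (read c: E→D)
  step 6: G  (read c: D→G)   ← first repeat (G seen earlier)
  step 7: F  (read d: G→F)
  step 8: E  (read c: F→E)
  step 9: D  (read c: E→D)

So i = 2, j = 6, giving x = w[0:2] = dd, y = w[2:6] = dccc, z = w[6:9] = dcc.
Check: |xy| = 6 ≤ 7 and |y| = 4 ≥ 1. Reading y takes N from G back to G, so every xyⁱz is accepted.

dccc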